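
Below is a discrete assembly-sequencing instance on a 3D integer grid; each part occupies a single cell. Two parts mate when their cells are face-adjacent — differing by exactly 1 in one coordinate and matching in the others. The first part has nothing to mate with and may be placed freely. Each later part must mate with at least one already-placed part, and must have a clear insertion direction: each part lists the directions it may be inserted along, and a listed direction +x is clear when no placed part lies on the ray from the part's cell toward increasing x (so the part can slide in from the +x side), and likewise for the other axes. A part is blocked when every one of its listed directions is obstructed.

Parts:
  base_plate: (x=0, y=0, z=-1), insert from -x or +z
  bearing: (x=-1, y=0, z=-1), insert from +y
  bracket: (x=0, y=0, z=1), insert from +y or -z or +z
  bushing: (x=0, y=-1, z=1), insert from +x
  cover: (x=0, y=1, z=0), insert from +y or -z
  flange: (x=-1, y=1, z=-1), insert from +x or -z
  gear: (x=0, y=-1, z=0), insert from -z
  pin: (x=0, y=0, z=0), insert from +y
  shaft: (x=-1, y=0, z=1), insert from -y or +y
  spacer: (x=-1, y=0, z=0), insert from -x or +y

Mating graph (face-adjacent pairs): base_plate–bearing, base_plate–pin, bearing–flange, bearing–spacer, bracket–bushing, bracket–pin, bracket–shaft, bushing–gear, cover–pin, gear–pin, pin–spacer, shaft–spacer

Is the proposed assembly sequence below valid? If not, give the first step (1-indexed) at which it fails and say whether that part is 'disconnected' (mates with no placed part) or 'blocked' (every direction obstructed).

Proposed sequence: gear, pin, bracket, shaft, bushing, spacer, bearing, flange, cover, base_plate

Invalid at step 10 (blocked)

1. gear@(0, -1, 0) [-z clear] — {gear}
2. pin@(0, 0, 0) [+y clear] — {gear, pin}
3. bracket@(0, 0, 1) [+y clear] — {bracket, gear, pin}
4. shaft@(-1, 0, 1) [-y clear] — {bracket, gear, pin, shaft}
5. bushing@(0, -1, 1) [+x clear] — {bracket, bushing, gear, pin, shaft}
6. spacer@(-1, 0, 0) [-x clear] — {bracket, bushing, gear, pin, shaft, spacer}
7. bearing@(-1, 0, -1) [+y clear] — {bearing, bracket, bushing, gear, pin, shaft, spacer}
8. flange@(-1, 1, -1) [+x clear] — {bearing, bracket, bushing, flange, gear, pin, shaft, spacer}
9. cover@(0, 1, 0) [+y clear] — {bearing, bracket, bushing, cover, flange, gear, pin, shaft, spacer}
10. base_plate@(0, 0, -1) — -x/+z all obstructed ⇒ blocked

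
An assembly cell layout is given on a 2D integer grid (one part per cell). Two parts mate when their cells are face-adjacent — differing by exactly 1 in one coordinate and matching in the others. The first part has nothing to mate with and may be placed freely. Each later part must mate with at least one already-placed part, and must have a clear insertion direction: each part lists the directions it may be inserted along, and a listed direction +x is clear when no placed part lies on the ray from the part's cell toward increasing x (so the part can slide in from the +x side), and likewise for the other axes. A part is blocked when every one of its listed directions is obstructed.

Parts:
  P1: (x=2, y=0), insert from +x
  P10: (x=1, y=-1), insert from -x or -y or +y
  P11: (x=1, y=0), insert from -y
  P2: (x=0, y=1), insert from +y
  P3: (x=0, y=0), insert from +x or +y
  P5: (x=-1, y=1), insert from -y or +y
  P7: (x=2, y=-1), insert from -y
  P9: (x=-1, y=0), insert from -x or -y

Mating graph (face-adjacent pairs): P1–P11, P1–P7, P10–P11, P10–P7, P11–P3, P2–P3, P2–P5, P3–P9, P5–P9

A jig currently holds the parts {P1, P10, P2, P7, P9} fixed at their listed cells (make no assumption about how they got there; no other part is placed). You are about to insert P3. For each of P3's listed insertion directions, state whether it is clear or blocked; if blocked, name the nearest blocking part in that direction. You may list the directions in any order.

+x: nearest on ray is P1@(2, 0) ⇒ blocked
+y: nearest on ray is P2@(0, 1) ⇒ blocked

+x: blocked by P1; +y: blocked by P2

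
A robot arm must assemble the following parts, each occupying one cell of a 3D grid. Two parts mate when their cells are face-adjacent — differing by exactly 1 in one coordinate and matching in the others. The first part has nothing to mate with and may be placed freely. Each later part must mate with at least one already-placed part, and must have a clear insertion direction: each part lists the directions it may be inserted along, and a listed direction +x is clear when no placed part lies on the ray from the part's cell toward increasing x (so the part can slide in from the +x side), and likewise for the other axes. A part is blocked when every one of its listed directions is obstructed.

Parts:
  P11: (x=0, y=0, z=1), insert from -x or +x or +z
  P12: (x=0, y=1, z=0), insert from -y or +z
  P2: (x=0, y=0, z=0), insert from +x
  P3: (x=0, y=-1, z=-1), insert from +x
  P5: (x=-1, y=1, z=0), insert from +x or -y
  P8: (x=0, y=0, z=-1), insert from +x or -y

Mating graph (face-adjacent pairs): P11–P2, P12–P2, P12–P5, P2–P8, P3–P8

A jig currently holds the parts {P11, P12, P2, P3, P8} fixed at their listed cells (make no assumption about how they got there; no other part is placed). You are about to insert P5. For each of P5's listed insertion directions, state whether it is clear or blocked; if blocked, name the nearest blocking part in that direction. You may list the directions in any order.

+x: nearest on ray is P12@(0, 1, 0) ⇒ blocked
-y: ray from P5(-1, 1, 0) has no placed part ⇒ clear

+x: blocked by P12; -y: clear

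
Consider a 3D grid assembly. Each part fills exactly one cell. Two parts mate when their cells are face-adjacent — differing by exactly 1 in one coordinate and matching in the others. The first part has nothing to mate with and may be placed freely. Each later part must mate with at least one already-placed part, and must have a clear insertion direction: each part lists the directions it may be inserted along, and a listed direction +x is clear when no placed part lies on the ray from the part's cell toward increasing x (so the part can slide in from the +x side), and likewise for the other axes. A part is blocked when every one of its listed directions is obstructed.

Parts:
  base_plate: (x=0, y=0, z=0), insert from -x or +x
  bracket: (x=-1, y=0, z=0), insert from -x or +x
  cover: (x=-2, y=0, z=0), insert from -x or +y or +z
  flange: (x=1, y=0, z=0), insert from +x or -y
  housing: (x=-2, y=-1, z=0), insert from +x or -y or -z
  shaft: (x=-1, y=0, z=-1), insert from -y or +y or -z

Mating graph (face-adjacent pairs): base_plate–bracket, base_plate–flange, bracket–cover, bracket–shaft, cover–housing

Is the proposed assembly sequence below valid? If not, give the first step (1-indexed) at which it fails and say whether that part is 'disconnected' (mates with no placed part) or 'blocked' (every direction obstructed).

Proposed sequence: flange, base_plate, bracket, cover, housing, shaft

Valid

1. flange@(1, 0, 0) [+x clear] — {flange}
2. base_plate@(0, 0, 0) [-x clear] — {base_plate, flange}
3. bracket@(-1, 0, 0) [-x clear] — {base_plate, bracket, flange}
4. cover@(-2, 0, 0) [-x clear] — {base_plate, bracket, cover, flange}
5. housing@(-2, -1, 0) [+x clear] — {base_plate, bracket, cover, flange, housing}
6. shaft@(-1, 0, -1) [-y clear] — {base_plate, bracket, cover, flange, housing, shaft}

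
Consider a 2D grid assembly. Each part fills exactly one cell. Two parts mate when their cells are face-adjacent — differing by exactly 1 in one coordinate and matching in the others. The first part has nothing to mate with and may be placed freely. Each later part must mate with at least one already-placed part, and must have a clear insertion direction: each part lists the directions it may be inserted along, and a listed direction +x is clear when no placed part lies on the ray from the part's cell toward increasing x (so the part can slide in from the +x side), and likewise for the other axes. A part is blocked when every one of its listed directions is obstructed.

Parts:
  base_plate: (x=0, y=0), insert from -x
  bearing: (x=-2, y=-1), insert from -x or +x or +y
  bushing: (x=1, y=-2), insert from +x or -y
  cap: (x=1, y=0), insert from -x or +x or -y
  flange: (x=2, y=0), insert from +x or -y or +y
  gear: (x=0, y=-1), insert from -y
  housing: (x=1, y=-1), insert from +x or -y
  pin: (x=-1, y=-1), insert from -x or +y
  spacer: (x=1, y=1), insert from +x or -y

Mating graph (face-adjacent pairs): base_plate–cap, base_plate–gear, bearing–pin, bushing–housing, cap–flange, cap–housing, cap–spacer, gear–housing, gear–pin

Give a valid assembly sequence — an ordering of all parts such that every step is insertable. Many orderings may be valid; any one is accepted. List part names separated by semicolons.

1. gear@(0, -1) [-y clear] — {gear}
2. housing@(1, -1) [+x clear] — {gear, housing}
3. cap@(1, 0) [-x clear] — {cap, gear, housing}
4. flange@(2, 0) [+x clear] — {cap, flange, gear, housing}
5. bushing@(1, -2) [+x clear] — {bushing, cap, flange, gear, housing}
6. pin@(-1, -1) [-x clear] — {bushing, cap, flange, gear, housing, pin}
7. bearing@(-2, -1) [-x clear] — {bearing, bushing, cap, flange, gear, housing, pin}
8. spacer@(1, 1) [+x clear] — {bearing, bushing, cap, flange, gear, housing, pin, spacer}
9. base_plate@(0, 0) [-x clear] — {base_plate, bearing, bushing, cap, flange, gear, housing, pin, spacer}

gear; housing; cap; flange; bushing; pin; bearing; spacer; base_plate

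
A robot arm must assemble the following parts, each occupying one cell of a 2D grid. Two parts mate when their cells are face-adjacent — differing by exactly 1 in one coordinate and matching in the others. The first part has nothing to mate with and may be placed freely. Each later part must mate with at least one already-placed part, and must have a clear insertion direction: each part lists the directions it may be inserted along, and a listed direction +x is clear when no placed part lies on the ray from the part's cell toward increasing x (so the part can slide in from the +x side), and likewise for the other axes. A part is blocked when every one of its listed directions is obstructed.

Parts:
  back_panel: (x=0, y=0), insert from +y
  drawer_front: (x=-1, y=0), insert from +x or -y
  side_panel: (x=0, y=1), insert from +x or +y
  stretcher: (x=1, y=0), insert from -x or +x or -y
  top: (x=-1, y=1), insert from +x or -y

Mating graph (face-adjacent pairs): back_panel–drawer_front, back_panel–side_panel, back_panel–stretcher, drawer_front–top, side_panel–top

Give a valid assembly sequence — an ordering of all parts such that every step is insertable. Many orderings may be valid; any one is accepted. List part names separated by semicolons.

1. back_panel@(0, 0) [+y clear] — {back_panel}
2. drawer_front@(-1, 0) [-y clear] — {back_panel, drawer_front}
3. stretcher@(1, 0) [+x clear] — {back_panel, drawer_front, stretcher}
4. top@(-1, 1) [+x clear] — {back_panel, drawer_front, stretcher, top}
5. side_panel@(0, 1) [+x clear] — {back_panel, drawer_front, side_panel, stretcher, top}

back_panel; drawer_front; stretcher; top; side_panel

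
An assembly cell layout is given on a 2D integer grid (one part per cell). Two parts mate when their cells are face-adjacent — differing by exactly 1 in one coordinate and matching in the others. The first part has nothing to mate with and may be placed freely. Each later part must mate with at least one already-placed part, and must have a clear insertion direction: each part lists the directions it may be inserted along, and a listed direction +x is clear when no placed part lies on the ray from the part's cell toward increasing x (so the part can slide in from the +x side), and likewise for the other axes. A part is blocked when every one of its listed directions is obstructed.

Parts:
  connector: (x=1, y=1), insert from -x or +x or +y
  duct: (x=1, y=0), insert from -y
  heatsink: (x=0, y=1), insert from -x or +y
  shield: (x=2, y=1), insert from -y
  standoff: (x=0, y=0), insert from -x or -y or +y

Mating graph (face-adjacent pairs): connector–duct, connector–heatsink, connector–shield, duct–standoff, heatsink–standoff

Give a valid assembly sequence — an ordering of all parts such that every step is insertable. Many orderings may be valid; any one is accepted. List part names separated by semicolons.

shield; connector; heatsink; standoff; duct

1. shield@(2, 1) [-y clear] — {shield}
2. connector@(1, 1) [-x clear] — {connector, shield}
3. heatsink@(0, 1) [-x clear] — {connector, heatsink, shield}
4. standoff@(0, 0) [-x clear] — {connector, heatsink, shield, standoff}
5. duct@(1, 0) [-y clear] — {connector, duct, heatsink, shield, standoff}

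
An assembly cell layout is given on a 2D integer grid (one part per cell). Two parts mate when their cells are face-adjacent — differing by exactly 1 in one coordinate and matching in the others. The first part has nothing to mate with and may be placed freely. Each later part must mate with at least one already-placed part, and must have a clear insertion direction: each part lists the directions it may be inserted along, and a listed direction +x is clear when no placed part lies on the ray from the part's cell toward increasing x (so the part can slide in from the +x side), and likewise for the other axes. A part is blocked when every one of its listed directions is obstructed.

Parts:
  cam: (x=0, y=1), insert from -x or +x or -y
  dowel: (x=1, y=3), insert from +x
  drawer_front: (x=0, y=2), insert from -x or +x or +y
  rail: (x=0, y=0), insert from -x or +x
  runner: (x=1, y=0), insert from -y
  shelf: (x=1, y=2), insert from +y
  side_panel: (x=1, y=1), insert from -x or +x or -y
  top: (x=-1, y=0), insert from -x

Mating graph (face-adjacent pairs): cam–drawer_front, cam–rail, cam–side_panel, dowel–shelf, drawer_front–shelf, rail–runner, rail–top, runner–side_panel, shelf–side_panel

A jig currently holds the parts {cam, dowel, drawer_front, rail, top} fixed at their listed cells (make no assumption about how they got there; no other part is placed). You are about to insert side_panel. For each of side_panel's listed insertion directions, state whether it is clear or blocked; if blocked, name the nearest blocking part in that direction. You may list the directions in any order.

-x: nearest on ray is cam@(0, 1) ⇒ blocked
+x: ray from side_panel(1, 1) has no placed part ⇒ clear
-y: ray from side_panel(1, 1) has no placed part ⇒ clear

+x: clear; -x: blocked by cam; -y: clear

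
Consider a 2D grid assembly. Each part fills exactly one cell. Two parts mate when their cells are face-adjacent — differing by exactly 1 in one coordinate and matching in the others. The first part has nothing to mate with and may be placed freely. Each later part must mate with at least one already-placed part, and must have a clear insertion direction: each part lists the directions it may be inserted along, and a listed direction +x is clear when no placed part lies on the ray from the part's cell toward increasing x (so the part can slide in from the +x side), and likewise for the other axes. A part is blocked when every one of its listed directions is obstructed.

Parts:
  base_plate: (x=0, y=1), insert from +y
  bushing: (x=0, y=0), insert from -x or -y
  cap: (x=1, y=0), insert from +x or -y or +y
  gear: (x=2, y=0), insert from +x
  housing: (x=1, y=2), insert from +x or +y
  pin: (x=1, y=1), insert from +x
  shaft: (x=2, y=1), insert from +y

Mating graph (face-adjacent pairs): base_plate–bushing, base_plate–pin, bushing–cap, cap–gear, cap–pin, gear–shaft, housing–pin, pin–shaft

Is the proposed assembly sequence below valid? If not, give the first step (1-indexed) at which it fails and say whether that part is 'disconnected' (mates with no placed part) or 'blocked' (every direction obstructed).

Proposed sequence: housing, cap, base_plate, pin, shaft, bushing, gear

Invalid at step 2 (disconnected)

1. housing@(1, 2) [+x clear] — {housing}
2. cap@(1, 0) — no placed neighbour ⇒ disconnected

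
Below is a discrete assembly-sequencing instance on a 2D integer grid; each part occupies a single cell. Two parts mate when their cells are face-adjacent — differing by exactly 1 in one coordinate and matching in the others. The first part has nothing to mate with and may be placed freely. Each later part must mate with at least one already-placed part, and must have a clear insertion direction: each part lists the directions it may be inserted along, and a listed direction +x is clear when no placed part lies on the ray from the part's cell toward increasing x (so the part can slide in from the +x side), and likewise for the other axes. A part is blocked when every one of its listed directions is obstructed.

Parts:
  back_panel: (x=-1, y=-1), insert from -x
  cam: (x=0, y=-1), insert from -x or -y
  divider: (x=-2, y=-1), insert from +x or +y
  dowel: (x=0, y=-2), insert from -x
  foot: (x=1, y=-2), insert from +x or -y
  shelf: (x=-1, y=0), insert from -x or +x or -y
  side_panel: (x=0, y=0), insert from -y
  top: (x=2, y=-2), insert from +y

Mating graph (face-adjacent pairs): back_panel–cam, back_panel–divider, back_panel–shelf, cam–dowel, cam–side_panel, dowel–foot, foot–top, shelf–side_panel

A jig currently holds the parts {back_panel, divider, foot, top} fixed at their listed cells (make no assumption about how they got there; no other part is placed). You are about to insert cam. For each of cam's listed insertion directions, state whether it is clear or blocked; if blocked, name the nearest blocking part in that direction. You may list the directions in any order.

-x: nearest on ray is back_panel@(-1, -1) ⇒ blocked
-y: ray from cam(0, -1) has no placed part ⇒ clear

-x: blocked by back_panel; -y: clear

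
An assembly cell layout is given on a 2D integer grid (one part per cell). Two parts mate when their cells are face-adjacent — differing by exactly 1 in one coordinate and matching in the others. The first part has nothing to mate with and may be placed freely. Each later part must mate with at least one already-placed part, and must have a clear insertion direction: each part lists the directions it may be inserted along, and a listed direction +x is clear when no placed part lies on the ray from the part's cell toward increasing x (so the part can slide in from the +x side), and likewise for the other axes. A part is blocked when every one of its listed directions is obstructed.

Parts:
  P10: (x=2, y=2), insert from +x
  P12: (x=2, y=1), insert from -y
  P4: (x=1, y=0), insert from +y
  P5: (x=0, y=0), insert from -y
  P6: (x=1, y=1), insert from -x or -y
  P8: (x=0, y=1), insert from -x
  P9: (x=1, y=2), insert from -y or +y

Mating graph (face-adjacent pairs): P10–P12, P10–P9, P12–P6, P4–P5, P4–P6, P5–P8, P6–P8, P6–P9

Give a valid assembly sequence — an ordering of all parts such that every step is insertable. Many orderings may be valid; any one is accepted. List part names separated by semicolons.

1. P4@(1, 0) [+y clear] — {P4}
2. P6@(1, 1) [-x clear] — {P4, P6}
3. P9@(1, 2) [+y clear] — {P4, P6, P9}
4. P8@(0, 1) [-x clear] — {P4, P6, P8, P9}
5. P5@(0, 0) [-y clear] — {P4, P5, P6, P8, P9}
6. P10@(2, 2) [+x clear] — {P10, P4, P5, P6, P8, P9}
7. P12@(2, 1) [-y clear] — {P10, P12, P4, P5, P6, P8, P9}

P4; P6; P9; P8; P5; P10; P12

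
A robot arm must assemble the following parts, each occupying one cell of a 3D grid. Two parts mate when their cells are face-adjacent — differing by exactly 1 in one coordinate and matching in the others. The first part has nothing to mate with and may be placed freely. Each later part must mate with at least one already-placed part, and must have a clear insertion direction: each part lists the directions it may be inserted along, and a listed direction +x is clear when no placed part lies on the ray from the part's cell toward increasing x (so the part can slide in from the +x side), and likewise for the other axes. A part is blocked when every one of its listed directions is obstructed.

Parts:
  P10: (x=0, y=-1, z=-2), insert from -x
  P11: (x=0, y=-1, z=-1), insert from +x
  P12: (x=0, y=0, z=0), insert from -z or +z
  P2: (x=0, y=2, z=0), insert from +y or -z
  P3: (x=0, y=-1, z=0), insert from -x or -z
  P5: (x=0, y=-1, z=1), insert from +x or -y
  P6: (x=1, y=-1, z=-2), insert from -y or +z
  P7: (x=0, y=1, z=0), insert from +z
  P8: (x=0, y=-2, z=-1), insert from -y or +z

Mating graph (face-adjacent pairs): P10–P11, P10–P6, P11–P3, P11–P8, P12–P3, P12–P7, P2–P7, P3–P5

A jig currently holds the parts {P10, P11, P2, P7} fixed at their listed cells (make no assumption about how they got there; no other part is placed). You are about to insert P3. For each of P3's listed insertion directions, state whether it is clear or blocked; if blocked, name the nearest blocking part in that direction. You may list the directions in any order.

-x: clear; -z: blocked by P11

-x: ray from P3(0, -1, 0) has no placed part ⇒ clear
-z: nearest on ray is P11@(0, -1, -1) ⇒ blocked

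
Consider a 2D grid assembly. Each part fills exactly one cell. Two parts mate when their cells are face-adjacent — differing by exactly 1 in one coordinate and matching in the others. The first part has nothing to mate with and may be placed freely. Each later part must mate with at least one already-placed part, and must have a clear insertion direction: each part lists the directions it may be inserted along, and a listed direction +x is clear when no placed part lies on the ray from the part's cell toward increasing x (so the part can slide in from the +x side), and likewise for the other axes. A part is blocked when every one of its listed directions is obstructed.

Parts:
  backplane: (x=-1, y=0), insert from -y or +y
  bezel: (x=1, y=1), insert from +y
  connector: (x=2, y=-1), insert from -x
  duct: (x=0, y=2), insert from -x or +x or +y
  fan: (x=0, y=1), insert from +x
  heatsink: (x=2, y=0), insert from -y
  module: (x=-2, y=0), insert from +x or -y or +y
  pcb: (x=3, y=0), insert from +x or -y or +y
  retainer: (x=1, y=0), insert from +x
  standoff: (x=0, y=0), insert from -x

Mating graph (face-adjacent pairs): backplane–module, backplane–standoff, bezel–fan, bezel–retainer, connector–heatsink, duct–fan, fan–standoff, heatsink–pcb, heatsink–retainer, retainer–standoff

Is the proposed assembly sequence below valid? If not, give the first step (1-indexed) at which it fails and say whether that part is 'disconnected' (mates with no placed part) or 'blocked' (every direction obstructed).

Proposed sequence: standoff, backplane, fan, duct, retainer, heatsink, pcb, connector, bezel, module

1. standoff@(0, 0) [-x clear] — {standoff}
2. backplane@(-1, 0) [-y clear] — {backplane, standoff}
3. fan@(0, 1) [+x clear] — {backplane, fan, standoff}
4. duct@(0, 2) [-x clear] — {backplane, duct, fan, standoff}
5. retainer@(1, 0) [+x clear] — {backplane, duct, fan, retainer, standoff}
6. heatsink@(2, 0) [-y clear] — {backplane, duct, fan, heatsink, retainer, standoff}
7. pcb@(3, 0) [+x clear] — {backplane, duct, fan, heatsink, pcb, retainer, standoff}
8. connector@(2, -1) [-x clear] — {backplane, connector, duct, fan, heatsink, pcb, retainer, standoff}
9. bezel@(1, 1) [+y clear] — {backplane, bezel, connector, duct, fan, heatsink, pcb, retainer, standoff}
10. module@(-2, 0) [-y clear] — {backplane, bezel, connector, duct, fan, heatsink, module, pcb, retainer, standoff}

Valid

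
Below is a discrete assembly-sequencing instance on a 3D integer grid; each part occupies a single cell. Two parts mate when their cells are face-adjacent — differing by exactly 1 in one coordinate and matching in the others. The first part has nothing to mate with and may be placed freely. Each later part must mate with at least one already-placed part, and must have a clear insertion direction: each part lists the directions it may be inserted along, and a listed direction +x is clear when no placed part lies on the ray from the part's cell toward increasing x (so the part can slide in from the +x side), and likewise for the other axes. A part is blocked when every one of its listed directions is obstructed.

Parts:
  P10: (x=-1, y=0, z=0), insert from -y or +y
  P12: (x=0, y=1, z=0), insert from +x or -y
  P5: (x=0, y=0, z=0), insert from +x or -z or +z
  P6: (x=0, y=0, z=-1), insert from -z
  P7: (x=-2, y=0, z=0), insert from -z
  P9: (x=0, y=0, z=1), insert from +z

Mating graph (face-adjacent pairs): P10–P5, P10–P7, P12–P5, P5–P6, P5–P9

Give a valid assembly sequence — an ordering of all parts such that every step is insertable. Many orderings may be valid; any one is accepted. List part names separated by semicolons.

P6; P5; P9; P12; P10; P7

1. P6@(0, 0, -1) [-z clear] — {P6}
2. P5@(0, 0, 0) [+x clear] — {P5, P6}
3. P9@(0, 0, 1) [+z clear] — {P5, P6, P9}
4. P12@(0, 1, 0) [+x clear] — {P12, P5, P6, P9}
5. P10@(-1, 0, 0) [-y clear] — {P10, P12, P5, P6, P9}
6. P7@(-2, 0, 0) [-z clear] — {P10, P12, P5, P6, P7, P9}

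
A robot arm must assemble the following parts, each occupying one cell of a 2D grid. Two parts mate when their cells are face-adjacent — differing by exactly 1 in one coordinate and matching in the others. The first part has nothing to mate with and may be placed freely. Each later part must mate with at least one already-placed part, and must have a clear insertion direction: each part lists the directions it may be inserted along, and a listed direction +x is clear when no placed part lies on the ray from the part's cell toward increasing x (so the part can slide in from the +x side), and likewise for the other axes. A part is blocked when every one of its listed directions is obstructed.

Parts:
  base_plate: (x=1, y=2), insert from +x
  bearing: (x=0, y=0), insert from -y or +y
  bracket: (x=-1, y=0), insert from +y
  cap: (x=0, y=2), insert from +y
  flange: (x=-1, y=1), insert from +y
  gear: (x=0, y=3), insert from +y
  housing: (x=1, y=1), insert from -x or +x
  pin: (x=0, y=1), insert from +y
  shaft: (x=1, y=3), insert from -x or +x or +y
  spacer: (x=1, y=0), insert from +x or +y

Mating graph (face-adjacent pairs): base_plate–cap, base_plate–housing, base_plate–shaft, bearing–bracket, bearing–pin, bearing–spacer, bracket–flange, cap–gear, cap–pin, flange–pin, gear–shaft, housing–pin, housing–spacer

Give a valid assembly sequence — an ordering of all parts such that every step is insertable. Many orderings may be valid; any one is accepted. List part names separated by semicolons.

1. pin@(0, 1) [+y clear] — {pin}
2. cap@(0, 2) [+y clear] — {cap, pin}
3. housing@(1, 1) [+x clear] — {cap, housing, pin}
4. bearing@(0, 0) [-y clear] — {bearing, cap, housing, pin}
5. bracket@(-1, 0) [+y clear] — {bearing, bracket, cap, housing, pin}
6. flange@(-1, 1) [+y clear] — {bearing, bracket, cap, flange, housing, pin}
7. gear@(0, 3) [+y clear] — {bearing, bracket, cap, flange, gear, housing, pin}
8. shaft@(1, 3) [+x clear] — {bearing, bracket, cap, flange, gear, housing, pin, shaft}
9. base_plate@(1, 2) [+x clear] — {base_plate, bearing, bracket, cap, flange, gear, housing, pin, shaft}
10. spacer@(1, 0) [+x clear] — {base_plate, bearing, bracket, cap, flange, gear, housing, pin, shaft, spacer}

pin; cap; housing; bearing; bracket; flange; gear; shaft; base_plate; spacer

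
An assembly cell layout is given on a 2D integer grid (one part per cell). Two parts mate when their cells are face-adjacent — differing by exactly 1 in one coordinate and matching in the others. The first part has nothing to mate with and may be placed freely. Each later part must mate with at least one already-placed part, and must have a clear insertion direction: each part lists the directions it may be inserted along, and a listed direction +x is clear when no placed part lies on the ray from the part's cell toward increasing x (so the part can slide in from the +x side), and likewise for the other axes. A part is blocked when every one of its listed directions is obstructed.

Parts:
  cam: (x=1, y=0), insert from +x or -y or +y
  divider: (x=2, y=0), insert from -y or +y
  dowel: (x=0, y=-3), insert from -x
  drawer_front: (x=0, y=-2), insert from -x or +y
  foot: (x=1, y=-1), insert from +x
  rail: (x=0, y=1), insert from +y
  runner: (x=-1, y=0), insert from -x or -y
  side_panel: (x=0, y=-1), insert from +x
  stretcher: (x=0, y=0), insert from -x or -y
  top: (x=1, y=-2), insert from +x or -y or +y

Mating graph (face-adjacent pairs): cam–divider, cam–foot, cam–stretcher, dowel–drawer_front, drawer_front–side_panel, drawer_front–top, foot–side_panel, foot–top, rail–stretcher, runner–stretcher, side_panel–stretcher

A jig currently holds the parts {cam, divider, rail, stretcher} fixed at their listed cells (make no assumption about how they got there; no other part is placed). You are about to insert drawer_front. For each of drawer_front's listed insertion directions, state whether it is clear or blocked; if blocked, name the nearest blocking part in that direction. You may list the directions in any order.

-x: ray from drawer_front(0, -2) has no placed part ⇒ clear
+y: nearest on ray is stretcher@(0, 0) ⇒ blocked

+y: blocked by stretcher; -x: clear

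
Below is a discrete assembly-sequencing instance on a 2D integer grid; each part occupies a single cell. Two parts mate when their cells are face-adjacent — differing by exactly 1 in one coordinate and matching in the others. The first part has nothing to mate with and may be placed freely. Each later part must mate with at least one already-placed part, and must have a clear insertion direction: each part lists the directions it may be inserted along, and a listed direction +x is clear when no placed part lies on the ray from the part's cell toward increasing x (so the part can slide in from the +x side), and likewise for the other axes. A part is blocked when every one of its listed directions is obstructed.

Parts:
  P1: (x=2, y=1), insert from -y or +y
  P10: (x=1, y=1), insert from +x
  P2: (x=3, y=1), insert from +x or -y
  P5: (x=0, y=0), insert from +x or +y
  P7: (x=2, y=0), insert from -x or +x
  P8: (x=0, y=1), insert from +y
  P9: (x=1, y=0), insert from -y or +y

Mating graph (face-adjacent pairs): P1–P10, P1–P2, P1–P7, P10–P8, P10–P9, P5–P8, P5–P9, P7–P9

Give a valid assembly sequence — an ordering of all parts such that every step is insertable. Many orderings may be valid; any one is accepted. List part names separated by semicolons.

1. P10@(1, 1) [+x clear] — {P10}
2. P1@(2, 1) [-y clear] — {P1, P10}
3. P7@(2, 0) [-x clear] — {P1, P10, P7}
4. P2@(3, 1) [+x clear] — {P1, P10, P2, P7}
5. P9@(1, 0) [-y clear] — {P1, P10, P2, P7, P9}
6. P5@(0, 0) [+y clear] — {P1, P10, P2, P5, P7, P9}
7. P8@(0, 1) [+y clear] — {P1, P10, P2, P5, P7, P8, P9}

P10; P1; P7; P2; P9; P5; P8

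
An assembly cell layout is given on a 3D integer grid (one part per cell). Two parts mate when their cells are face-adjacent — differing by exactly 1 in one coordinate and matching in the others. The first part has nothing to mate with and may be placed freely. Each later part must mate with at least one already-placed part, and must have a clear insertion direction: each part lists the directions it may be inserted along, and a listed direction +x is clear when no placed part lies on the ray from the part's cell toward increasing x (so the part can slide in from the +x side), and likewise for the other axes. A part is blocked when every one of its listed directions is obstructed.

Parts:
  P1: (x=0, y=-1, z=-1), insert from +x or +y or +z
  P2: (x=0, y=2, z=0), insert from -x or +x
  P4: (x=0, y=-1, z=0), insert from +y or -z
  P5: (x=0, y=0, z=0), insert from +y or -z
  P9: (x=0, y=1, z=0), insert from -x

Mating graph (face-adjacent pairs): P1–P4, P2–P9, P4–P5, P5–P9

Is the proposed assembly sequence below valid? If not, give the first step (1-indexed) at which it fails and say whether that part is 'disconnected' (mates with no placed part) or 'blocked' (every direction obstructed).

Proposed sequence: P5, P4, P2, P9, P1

1. P5@(0, 0, 0) [+y clear] — {P5}
2. P4@(0, -1, 0) [-z clear] — {P4, P5}
3. P2@(0, 2, 0) — no placed neighbour ⇒ disconnected

Invalid at step 3 (disconnected)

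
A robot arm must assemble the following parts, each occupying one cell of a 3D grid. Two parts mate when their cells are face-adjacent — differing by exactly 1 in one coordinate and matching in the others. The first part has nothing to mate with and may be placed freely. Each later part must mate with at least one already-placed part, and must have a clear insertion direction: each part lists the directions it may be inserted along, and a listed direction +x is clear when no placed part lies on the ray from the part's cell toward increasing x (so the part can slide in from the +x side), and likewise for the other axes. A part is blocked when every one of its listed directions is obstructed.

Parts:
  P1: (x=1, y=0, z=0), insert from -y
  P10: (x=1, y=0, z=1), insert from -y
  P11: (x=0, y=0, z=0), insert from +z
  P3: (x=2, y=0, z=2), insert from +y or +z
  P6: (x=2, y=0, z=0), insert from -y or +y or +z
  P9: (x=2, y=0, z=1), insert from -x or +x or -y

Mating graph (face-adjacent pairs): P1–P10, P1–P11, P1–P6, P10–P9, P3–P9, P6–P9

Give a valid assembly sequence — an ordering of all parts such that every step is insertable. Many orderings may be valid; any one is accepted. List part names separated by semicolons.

P10; P9; P1; P3; P6; P11

1. P10@(1, 0, 1) [-y clear] — {P10}
2. P9@(2, 0, 1) [+x clear] — {P10, P9}
3. P1@(1, 0, 0) [-y clear] — {P1, P10, P9}
4. P3@(2, 0, 2) [+y clear] — {P1, P10, P3, P9}
5. P6@(2, 0, 0) [-y clear] — {P1, P10, P3, P6, P9}
6. P11@(0, 0, 0) [+z clear] — {P1, P10, P11, P3, P6, P9}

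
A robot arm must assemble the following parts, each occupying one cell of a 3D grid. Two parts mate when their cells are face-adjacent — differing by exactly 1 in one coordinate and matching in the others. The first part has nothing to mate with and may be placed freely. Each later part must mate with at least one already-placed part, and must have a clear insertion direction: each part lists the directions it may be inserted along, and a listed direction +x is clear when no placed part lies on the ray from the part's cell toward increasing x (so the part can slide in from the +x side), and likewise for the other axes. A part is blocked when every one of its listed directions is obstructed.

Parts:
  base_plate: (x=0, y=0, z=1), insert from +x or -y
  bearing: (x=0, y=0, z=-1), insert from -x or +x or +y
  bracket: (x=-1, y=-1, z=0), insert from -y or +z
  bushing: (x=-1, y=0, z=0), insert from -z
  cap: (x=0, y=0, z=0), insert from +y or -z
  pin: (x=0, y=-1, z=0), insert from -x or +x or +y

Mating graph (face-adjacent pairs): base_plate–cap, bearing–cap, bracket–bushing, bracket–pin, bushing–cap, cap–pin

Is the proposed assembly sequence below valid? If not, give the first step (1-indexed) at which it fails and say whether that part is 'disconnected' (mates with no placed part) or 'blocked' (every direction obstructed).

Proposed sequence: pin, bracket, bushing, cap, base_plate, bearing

Valid

1. pin@(0, -1, 0) [-x clear] — {pin}
2. bracket@(-1, -1, 0) [-y clear] — {bracket, pin}
3. bushing@(-1, 0, 0) [-z clear] — {bracket, bushing, pin}
4. cap@(0, 0, 0) [+y clear] — {bracket, bushing, cap, pin}
5. base_plate@(0, 0, 1) [+x clear] — {base_plate, bracket, bushing, cap, pin}
6. bearing@(0, 0, -1) [-x clear] — {base_plate, bearing, bracket, bushing, cap, pin}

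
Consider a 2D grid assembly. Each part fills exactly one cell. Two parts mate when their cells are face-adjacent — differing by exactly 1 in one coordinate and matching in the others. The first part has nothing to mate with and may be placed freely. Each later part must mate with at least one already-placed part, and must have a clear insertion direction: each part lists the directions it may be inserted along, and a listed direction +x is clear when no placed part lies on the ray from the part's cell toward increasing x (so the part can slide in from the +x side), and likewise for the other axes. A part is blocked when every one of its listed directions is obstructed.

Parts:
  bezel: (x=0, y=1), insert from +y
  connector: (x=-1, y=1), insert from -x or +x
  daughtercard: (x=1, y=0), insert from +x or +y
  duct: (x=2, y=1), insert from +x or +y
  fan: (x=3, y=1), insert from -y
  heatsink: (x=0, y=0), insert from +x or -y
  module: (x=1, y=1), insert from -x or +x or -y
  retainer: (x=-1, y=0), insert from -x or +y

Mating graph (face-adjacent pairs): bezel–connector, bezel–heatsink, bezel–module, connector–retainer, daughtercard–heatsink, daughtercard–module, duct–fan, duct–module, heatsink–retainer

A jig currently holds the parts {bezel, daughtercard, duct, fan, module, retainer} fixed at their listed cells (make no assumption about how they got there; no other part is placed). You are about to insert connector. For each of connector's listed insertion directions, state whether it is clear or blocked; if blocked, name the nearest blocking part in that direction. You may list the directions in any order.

-x: ray from connector(-1, 1) has no placed part ⇒ clear
+x: nearest on ray is bezel@(0, 1) ⇒ blocked

+x: blocked by bezel; -x: clear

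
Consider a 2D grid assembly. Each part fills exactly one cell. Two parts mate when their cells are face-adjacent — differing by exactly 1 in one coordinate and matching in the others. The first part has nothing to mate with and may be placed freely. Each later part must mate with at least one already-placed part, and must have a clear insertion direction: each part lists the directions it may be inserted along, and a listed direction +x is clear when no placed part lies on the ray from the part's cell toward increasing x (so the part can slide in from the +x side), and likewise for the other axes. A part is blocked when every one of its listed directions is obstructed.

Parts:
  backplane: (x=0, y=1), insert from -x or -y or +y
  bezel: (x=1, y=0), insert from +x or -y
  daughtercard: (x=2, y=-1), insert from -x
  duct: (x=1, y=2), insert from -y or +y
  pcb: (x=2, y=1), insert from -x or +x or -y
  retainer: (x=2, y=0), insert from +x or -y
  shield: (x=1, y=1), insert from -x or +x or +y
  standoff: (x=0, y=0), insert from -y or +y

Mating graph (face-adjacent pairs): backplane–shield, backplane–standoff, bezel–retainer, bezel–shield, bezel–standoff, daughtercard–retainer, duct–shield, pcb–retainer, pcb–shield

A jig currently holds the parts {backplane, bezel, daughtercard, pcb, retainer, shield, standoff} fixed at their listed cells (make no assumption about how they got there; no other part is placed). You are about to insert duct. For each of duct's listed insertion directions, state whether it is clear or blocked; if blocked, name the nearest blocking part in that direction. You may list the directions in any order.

+y: clear; -y: blocked by shield

-y: nearest on ray is shield@(1, 1) ⇒ blocked
+y: ray from duct(1, 2) has no placed part ⇒ clear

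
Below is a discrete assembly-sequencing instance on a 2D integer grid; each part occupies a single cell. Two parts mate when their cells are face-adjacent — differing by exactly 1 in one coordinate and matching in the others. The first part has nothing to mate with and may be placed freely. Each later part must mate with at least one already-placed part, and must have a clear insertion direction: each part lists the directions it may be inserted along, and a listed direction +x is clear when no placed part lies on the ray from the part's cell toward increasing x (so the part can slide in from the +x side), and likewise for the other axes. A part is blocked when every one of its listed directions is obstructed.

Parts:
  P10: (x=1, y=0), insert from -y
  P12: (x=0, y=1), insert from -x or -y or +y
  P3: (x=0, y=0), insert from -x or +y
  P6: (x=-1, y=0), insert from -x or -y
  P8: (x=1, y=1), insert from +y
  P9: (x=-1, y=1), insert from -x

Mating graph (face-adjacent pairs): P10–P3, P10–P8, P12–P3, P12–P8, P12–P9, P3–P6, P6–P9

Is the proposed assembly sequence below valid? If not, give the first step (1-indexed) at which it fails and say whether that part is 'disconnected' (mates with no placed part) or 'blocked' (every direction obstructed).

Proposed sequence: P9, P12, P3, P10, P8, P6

1. P9@(-1, 1) [-x clear] — {P9}
2. P12@(0, 1) [-y clear] — {P12, P9}
3. P3@(0, 0) [-x clear] — {P12, P3, P9}
4. P10@(1, 0) [-y clear] — {P10, P12, P3, P9}
5. P8@(1, 1) [+y clear] — {P10, P12, P3, P8, P9}
6. P6@(-1, 0) [-x clear] — {P10, P12, P3, P6, P8, P9}

Valid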